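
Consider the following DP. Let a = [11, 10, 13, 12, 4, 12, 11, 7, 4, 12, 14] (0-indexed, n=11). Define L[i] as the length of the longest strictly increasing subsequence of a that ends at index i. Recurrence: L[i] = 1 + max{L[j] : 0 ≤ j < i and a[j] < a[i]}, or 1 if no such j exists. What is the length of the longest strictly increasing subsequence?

4

   i    0    1    2    3    4    5    6    7    8    9   10
a[i]   11   10   13   12    4   12   11    7    4   12   14
L[i]    1    1    2    2    1    2    2    2    1    3    4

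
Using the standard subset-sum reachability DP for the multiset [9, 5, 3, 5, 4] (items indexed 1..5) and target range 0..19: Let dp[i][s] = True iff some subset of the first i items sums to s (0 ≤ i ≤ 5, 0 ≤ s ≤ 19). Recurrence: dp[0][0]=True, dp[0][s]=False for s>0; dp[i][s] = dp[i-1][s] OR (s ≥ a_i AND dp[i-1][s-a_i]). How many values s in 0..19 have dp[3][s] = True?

8

i\s   0   1   2   3   4   5   6   7   8   9  10  11  12  13  14  15  16  17  18  19
  0   T   F   F   F   F   F   F   F   F   F   F   F   F   F   F   F   F   F   F   F
  1   T   F   F   F   F   F   F   F   F   T   F   F   F   F   F   F   F   F   F   F
  2   T   F   F   F   F   T   F   F   F   T   F   F   F   F   T   F   F   F   F   F
  3   T   F   F   T   F   T   F   F   T   T   F   F   T   F   T   F   F   T   F   F
  4   T   F   F   T   F   T   F   F   T   T   T   F   T   T   T   F   F   T   F   T
  5   T   F   F   T   T   T   F   T   T   T   T   F   T   T   T   F   T   T   T   T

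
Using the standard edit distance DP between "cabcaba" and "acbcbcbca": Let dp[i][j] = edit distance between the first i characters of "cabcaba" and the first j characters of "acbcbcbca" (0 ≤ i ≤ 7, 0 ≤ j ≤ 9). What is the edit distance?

5

   ''  a  c  b  c  b  c  b  c  a
''  0  1  2  3  4  5  6  7  8  9
 c  1  1  1  2  3  4  5  6  7  8
 a  2  1  2  2  3  4  5  6  7  7
 b  3  2  2  2  3  3  4  5  6  7
 c  4  3  2  3  2  3  3  4  5  6
 a  5  4  3  3  3  3  4  4  5  5
 b  6  5  4  3  4  3  4  4  5  6
 a  7  6  5  4  4  4  4  5  5  5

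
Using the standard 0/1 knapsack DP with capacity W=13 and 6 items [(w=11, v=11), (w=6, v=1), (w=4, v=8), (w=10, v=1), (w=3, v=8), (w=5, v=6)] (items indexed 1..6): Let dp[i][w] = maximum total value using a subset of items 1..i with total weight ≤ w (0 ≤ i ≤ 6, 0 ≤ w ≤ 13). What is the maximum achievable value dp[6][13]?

22

i\w   0   1   2   3   4   5   6   7   8   9  10  11  12  13
  0   0   0   0   0   0   0   0   0   0   0   0   0   0   0
  1   0   0   0   0   0   0   0   0   0   0   0  11  11  11
  2   0   0   0   0   0   0   1   1   1   1   1  11  11  11
  3   0   0   0   0   8   8   8   8   8   8   9  11  11  11
  4   0   0   0   0   8   8   8   8   8   8   9  11  11  11
  5   0   0   0   8   8   8   8  16  16  16  16  16  16  17
  6   0   0   0   8   8   8   8  16  16  16  16  16  22  22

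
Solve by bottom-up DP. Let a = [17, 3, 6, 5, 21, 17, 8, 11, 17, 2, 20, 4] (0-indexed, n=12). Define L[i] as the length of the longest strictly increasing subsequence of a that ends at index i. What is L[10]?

6

   i    0    1    2    3    4    5    6    7    8    9   10   11
a[i]   17    3    6    5   21   17    8   11   17    2   20    4
L[i]    1    1    2    2    3    3    3    4    5    1    6    2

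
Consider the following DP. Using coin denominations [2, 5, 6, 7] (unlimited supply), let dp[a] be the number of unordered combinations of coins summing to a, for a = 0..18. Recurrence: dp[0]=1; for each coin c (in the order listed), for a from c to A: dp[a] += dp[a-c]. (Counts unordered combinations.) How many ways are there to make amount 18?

after  coin     0     1     2     3     4     5     6     7     8     9    10    11    12    13    14    15    16    17    18
          2     1     0     1     0     1     0     1     0     1     0     1     0     1     0     1     0     1     0     1
          5     1     0     1     0     1     1     1     1     1     1     2     1     2     1     2     2     2     2     2
          6     1     0     1     0     1     1     2     1     2     1     3     2     4     2     4     3     5     4     6
          7     1     0     1     0     1     1     2     2     2     2     3     3     5     4     6     5     7     7     9

9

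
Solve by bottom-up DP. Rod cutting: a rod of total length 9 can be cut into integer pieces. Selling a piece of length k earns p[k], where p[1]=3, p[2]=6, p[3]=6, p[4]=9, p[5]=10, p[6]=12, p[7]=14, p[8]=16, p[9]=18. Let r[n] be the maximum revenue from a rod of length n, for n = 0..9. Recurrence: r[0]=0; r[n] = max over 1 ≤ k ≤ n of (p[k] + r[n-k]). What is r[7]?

21

   n    0    1    2    3    4    5    6    7    8    9
r[n]    0    3    6    9   12   15   18   21   24   27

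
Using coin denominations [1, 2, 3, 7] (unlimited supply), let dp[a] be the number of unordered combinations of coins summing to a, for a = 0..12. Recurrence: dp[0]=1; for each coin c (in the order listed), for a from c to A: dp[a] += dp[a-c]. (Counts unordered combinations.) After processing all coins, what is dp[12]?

24

after  coin     0     1     2     3     4     5     6     7     8     9    10    11    12
          1     1     1     1     1     1     1     1     1     1     1     1     1     1
          2     1     1     2     2     3     3     4     4     5     5     6     6     7
          3     1     1     2     3     4     5     7     8    10    12    14    16    19
          7     1     1     2     3     4     5     7     9    11    14    17    20    24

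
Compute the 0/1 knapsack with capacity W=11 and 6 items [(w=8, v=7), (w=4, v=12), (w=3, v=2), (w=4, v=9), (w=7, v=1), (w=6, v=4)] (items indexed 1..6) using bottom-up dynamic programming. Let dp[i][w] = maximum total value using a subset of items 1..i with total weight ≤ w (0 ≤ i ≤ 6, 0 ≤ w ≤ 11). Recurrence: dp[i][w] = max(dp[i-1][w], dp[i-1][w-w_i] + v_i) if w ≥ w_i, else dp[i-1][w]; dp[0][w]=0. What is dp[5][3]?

2

i\w   0   1   2   3   4   5   6   7   8   9  10  11
  0   0   0   0   0   0   0   0   0   0   0   0   0
  1   0   0   0   0   0   0   0   0   7   7   7   7
  2   0   0   0   0  12  12  12  12  12  12  12  12
  3   0   0   0   2  12  12  12  14  14  14  14  14
  4   0   0   0   2  12  12  12  14  21  21  21  23
  5   0   0   0   2  12  12  12  14  21  21  21  23
  6   0   0   0   2  12  12  12  14  21  21  21  23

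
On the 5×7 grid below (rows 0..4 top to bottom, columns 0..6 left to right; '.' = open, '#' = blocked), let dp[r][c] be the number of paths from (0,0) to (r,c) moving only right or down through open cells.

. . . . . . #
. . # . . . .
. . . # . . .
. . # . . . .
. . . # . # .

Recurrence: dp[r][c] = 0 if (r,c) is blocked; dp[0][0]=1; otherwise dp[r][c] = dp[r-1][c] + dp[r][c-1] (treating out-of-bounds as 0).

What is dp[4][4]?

r\c   0   1   2   3   4   5   6
  0   1   1   1   1   1   1   0
  1   1   2   0   1   2   3   3
  2   1   3   3   0   2   5   8
  3   1   4   0   0   2   7  15
  4   1   5   5   0   2   0  15

2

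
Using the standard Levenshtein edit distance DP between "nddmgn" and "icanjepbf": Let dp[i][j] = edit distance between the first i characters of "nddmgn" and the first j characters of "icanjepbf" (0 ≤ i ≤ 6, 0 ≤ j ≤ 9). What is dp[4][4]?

4

   ''  i  c  a  n  j  e  p  b  f
''  0  1  2  3  4  5  6  7  8  9
 n  1  1  2  3  3  4  5  6  7  8
 d  2  2  2  3  4  4  5  6  7  8
 d  3  3  3  3  4  5  5  6  7  8
 m  4  4  4  4  4  5  6  6  7  8
 g  5  5  5  5  5  5  6  7  7  8
 n  6  6  6  6  5  6  6  7  8  8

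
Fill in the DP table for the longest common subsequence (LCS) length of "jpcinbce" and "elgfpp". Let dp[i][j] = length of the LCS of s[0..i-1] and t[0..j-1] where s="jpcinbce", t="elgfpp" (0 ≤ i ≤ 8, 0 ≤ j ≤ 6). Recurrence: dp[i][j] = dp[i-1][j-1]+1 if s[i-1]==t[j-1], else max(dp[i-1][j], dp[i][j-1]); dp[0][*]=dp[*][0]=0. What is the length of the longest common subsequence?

1

   ''  e  l  g  f  p  p
''  0  0  0  0  0  0  0
 j  0  0  0  0  0  0  0
 p  0  0  0  0  0  1  1
 c  0  0  0  0  0  1  1
 i  0  0  0  0  0  1  1
 n  0  0  0  0  0  1  1
 b  0  0  0  0  0  1  1
 c  0  0  0  0  0  1  1
 e  0  1  1  1  1  1  1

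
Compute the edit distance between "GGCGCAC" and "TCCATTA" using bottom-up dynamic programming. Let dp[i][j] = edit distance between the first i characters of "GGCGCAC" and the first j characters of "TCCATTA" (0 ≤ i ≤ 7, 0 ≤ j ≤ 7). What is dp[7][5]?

   ''  T  C  C  A  T  T  A
''  0  1  2  3  4  5  6  7
 G  1  1  2  3  4  5  6  7
 G  2  2  2  3  4  5  6  7
 C  3  3  2  2  3  4  5  6
 G  4  4  3  3  3  4  5  6
 C  5  5  4  3  4  4  5  6
 A  6  6  5  4  3  4  5  5
 C  7  7  6  5  4  4  5  6

4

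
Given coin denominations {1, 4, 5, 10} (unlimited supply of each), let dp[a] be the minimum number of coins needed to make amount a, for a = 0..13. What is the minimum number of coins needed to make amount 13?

3

 a  0  1  2  3  4  5  6  7  8  9 10 11 12 13
dp  0  1  2  3  1  1  2  3  2  2  1  2  3  3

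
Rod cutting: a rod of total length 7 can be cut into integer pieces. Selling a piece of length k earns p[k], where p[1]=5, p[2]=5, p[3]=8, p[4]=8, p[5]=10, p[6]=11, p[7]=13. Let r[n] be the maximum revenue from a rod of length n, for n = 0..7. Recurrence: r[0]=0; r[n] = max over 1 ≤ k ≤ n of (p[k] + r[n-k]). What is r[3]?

15

   n    0    1    2    3    4    5    6    7
r[n]    0    5   10   15   20   25   30   35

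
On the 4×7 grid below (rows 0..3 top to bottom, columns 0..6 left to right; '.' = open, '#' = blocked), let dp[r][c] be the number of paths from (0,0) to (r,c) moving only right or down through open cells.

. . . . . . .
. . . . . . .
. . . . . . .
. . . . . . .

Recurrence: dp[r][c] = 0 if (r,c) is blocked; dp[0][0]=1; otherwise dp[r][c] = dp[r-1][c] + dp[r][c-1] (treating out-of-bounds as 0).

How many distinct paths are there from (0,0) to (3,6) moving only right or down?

r\c   0   1   2   3   4   5   6
  0   1   1   1   1   1   1   1
  1   1   2   3   4   5   6   7
  2   1   3   6  10  15  21  28
  3   1   4  10  20  35  56  84

84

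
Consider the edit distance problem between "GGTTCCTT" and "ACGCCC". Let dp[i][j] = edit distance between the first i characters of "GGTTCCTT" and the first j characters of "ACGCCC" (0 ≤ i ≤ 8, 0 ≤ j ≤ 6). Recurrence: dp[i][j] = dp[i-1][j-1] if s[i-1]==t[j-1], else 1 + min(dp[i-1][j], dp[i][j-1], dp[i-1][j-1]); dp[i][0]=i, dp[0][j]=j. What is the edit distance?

6

   ''  A  C  G  C  C  C
''  0  1  2  3  4  5  6
 G  1  1  2  2  3  4  5
 G  2  2  2  2  3  4  5
 T  3  3  3  3  3  4  5
 T  4  4  4  4  4  4  5
 C  5  5  4  5  4  4  4
 C  6  6  5  5  5  4  4
 T  7  7  6  6  6  5  5
 T  8  8  7  7  7  6  6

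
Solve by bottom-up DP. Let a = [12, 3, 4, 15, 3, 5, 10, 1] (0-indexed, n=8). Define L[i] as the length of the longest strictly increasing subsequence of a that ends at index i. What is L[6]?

   i    0    1    2    3    4    5    6    7
a[i]   12    3    4   15    3    5   10    1
L[i]    1    1    2    3    1    3    4    1

4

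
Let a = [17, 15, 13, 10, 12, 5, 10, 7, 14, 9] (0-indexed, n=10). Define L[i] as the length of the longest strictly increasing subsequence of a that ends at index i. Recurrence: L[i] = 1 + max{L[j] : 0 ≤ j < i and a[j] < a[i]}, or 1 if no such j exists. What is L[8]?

3

   i    0    1    2    3    4    5    6    7    8    9
a[i]   17   15   13   10   12    5   10    7   14    9
L[i]    1    1    1    1    2    1    2    2    3    3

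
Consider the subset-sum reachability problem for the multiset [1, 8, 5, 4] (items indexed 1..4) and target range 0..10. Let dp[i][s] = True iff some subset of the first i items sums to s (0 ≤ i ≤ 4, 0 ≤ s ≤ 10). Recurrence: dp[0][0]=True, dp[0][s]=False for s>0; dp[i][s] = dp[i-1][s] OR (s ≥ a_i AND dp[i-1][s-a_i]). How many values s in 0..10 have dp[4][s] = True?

i\s   0   1   2   3   4   5   6   7   8   9  10
  0   T   F   F   F   F   F   F   F   F   F   F
  1   T   T   F   F   F   F   F   F   F   F   F
  2   T   T   F   F   F   F   F   F   T   T   F
  3   T   T   F   F   F   T   T   F   T   T   F
  4   T   T   F   F   T   T   T   F   T   T   T

8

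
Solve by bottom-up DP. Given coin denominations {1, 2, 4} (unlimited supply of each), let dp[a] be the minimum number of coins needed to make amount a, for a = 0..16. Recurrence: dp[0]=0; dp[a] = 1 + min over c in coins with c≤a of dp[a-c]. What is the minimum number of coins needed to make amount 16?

 a  0  1  2  3  4  5  6  7  8  9 10 11 12 13 14 15 16
dp  0  1  1  2  1  2  2  3  2  3  3  4  3  4  4  5  4

4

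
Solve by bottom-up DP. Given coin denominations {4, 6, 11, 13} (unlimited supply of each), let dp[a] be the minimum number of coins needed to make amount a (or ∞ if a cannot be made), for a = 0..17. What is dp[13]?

1

 a  0  1  2  3  4  5  6  7  8  9 10 11 12 13 14 15 16 17
dp  0  -  -  -  1  -  1  -  2  -  2  1  2  1  3  2  3  2
(- denotes ∞ / unreachable)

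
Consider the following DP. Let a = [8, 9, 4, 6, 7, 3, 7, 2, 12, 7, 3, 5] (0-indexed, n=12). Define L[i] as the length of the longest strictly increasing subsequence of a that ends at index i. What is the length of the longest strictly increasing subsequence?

   i    0    1    2    3    4    5    6    7    8    9   10   11
a[i]    8    9    4    6    7    3    7    2   12    7    3    5
L[i]    1    2    1    2    3    1    3    1    4    3    2    3

4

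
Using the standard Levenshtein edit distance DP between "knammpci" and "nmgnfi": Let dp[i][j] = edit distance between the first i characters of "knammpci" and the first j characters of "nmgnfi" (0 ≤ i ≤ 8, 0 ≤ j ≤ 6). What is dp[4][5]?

   ''  n  m  g  n  f  i
''  0  1  2  3  4  5  6
 k  1  1  2  3  4  5  6
 n  2  1  2  3  3  4  5
 a  3  2  2  3  4  4  5
 m  4  3  2  3  4  5  5
 m  5  4  3  3  4  5  6
 p  6  5  4  4  4  5  6
 c  7  6  5  5  5  5  6
 i  8  7  6  6  6  6  5

5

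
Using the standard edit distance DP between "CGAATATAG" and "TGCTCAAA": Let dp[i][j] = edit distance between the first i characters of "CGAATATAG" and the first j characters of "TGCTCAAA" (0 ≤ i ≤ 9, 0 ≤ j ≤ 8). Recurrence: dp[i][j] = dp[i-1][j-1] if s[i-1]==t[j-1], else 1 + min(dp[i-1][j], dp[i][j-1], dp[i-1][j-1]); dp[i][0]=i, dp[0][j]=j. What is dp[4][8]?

5

   ''  T  G  C  T  C  A  A  A
''  0  1  2  3  4  5  6  7  8
 C  1  1  2  2  3  4  5  6  7
 G  2  2  1  2  3  4  5  6  7
 A  3  3  2  2  3  4  4  5  6
 A  4  4  3  3  3  4  4  4  5
 T  5  4  4  4  3  4  5  5  5
 A  6  5  5  5  4  4  4  5  5
 T  7  6  6  6  5  5  5  5  6
 A  8  7  7  7  6  6  5  5  5
 G  9  8  7  8  7  7  6  6  6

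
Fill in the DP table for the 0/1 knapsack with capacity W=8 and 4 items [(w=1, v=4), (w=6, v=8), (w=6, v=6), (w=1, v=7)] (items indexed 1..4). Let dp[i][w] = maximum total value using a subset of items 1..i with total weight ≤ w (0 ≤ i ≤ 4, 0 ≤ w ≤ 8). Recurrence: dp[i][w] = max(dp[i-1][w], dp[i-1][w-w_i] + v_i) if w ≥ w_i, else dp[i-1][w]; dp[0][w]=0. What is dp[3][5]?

4

i\w   0   1   2   3   4   5   6   7   8
  0   0   0   0   0   0   0   0   0   0
  1   0   4   4   4   4   4   4   4   4
  2   0   4   4   4   4   4   8  12  12
  3   0   4   4   4   4   4   8  12  12
  4   0   7  11  11  11  11  11  15  19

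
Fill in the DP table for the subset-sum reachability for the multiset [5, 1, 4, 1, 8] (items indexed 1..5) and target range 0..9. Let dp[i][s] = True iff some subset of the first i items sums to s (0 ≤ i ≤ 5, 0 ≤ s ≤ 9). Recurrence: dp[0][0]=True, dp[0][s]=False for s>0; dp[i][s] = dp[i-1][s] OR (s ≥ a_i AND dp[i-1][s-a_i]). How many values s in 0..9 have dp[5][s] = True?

i\s   0   1   2   3   4   5   6   7   8   9
  0   T   F   F   F   F   F   F   F   F   F
  1   T   F   F   F   F   T   F   F   F   F
  2   T   T   F   F   F   T   T   F   F   F
  3   T   T   F   F   T   T   T   F   F   T
  4   T   T   T   F   T   T   T   T   F   T
  5   T   T   T   F   T   T   T   T   T   T

9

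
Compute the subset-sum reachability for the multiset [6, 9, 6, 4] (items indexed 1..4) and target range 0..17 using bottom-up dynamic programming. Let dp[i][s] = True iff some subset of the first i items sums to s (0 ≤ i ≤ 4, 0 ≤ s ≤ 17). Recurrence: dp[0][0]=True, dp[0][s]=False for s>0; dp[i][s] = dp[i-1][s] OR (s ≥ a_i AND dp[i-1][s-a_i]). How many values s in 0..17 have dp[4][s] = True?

9

i\s   0   1   2   3   4   5   6   7   8   9  10  11  12  13  14  15  16  17
  0   T   F   F   F   F   F   F   F   F   F   F   F   F   F   F   F   F   F
  1   T   F   F   F   F   F   T   F   F   F   F   F   F   F   F   F   F   F
  2   T   F   F   F   F   F   T   F   F   T   F   F   F   F   F   T   F   F
  3   T   F   F   F   F   F   T   F   F   T   F   F   T   F   F   T   F   F
  4   T   F   F   F   T   F   T   F   F   T   T   F   T   T   F   T   T   F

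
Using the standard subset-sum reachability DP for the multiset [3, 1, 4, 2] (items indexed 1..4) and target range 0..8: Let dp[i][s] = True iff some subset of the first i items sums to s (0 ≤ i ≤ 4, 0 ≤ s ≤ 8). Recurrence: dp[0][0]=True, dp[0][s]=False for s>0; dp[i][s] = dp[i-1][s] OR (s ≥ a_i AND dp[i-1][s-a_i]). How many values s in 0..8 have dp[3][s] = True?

i\s   0   1   2   3   4   5   6   7   8
  0   T   F   F   F   F   F   F   F   F
  1   T   F   F   T   F   F   F   F   F
  2   T   T   F   T   T   F   F   F   F
  3   T   T   F   T   T   T   F   T   T
  4   T   T   T   T   T   T   T   T   T

7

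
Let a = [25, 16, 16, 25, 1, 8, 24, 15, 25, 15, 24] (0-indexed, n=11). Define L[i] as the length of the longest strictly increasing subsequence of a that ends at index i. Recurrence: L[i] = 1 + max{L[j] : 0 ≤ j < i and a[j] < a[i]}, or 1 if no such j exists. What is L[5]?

2

   i    0    1    2    3    4    5    6    7    8    9   10
a[i]   25   16   16   25    1    8   24   15   25   15   24
L[i]    1    1    1    2    1    2    3    3    4    3    4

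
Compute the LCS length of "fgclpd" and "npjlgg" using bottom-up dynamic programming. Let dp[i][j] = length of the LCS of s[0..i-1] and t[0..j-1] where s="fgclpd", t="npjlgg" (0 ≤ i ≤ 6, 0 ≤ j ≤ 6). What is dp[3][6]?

1

   ''  n  p  j  l  g  g
''  0  0  0  0  0  0  0
 f  0  0  0  0  0  0  0
 g  0  0  0  0  0  1  1
 c  0  0  0  0  0  1  1
 l  0  0  0  0  1  1  1
 p  0  0  1  1  1  1  1
 d  0  0  1  1  1  1  1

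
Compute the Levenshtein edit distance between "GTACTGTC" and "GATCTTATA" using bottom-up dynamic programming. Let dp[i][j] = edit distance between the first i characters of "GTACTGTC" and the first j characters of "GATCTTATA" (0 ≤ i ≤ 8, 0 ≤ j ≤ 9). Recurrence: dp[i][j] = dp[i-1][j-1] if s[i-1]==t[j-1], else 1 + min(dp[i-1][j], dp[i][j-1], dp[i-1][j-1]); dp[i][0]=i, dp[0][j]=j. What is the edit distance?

5

   ''  G  A  T  C  T  T  A  T  A
''  0  1  2  3  4  5  6  7  8  9
 G  1  0  1  2  3  4  5  6  7  8
 T  2  1  1  1  2  3  4  5  6  7
 A  3  2  1  2  2  3  4  4  5  6
 C  4  3  2  2  2  3  4  5  5  6
 T  5  4  3  2  3  2  3  4  5  6
 G  6  5  4  3  3  3  3  4  5  6
 T  7  6  5  4  4  3  3  4  4  5
 C  8  7  6  5  4  4  4  4  5  5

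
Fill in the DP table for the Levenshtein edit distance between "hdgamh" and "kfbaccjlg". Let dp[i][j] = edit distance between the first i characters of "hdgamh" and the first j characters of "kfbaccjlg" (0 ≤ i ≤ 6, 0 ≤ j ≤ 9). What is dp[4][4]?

   ''  k  f  b  a  c  c  j  l  g
''  0  1  2  3  4  5  6  7  8  9
 h  1  1  2  3  4  5  6  7  8  9
 d  2  2  2  3  4  5  6  7  8  9
 g  3  3  3  3  4  5  6  7  8  8
 a  4  4  4  4  3  4  5  6  7  8
 m  5  5  5  5  4  4  5  6  7  8
 h  6  6  6  6  5  5  5  6  7  8

3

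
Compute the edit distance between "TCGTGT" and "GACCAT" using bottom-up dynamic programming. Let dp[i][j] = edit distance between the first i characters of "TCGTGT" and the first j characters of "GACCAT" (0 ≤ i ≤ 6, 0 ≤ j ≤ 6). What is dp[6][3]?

   ''  G  A  C  C  A  T
''  0  1  2  3  4  5  6
 T  1  1  2  3  4  5  5
 C  2  2  2  2  3  4  5
 G  3  2  3  3  3  4  5
 T  4  3  3  4  4  4  4
 G  5  4  4  4  5  5  5
 T  6  5  5  5  5  6  5

5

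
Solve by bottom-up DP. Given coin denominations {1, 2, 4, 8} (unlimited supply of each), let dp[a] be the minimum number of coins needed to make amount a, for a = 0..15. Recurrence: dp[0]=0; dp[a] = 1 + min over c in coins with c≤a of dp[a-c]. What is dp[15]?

 a  0  1  2  3  4  5  6  7  8  9 10 11 12 13 14 15
dp  0  1  1  2  1  2  2  3  1  2  2  3  2  3  3  4

4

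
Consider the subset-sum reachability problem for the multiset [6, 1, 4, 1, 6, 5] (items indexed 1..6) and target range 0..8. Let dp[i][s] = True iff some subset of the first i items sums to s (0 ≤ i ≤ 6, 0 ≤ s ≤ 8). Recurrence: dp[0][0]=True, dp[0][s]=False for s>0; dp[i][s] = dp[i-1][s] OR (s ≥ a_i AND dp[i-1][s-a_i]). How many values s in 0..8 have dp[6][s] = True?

i\s   0   1   2   3   4   5   6   7   8
  0   T   F   F   F   F   F   F   F   F
  1   T   F   F   F   F   F   T   F   F
  2   T   T   F   F   F   F   T   T   F
  3   T   T   F   F   T   T   T   T   F
  4   T   T   T   F   T   T   T   T   T
  5   T   T   T   F   T   T   T   T   T
  6   T   T   T   F   T   T   T   T   T

8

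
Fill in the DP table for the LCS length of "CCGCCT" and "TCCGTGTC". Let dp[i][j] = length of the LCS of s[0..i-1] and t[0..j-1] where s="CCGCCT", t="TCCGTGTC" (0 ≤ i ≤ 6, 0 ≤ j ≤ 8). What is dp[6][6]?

   ''  T  C  C  G  T  G  T  C
''  0  0  0  0  0  0  0  0  0
 C  0  0  1  1  1  1  1  1  1
 C  0  0  1  2  2  2  2  2  2
 G  0  0  1  2  3  3  3  3  3
 C  0  0  1  2  3  3  3  3  4
 C  0  0  1  2  3  3  3  3  4
 T  0  1  1  2  3  4  4  4  4

4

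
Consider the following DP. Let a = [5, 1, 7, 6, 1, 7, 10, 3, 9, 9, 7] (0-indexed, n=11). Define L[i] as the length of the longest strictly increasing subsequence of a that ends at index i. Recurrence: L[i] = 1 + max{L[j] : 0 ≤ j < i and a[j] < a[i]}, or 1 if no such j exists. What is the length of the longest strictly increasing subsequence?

   i    0    1    2    3    4    5    6    7    8    9   10
a[i]    5    1    7    6    1    7   10    3    9    9    7
L[i]    1    1    2    2    1    3    4    2    4    4    3

4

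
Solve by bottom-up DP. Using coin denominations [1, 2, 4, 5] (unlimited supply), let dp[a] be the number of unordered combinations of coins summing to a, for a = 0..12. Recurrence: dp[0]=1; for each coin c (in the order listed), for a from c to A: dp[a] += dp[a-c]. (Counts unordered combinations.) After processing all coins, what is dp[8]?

11

after  coin     0     1     2     3     4     5     6     7     8     9    10    11    12
          1     1     1     1     1     1     1     1     1     1     1     1     1     1
          2     1     1     2     2     3     3     4     4     5     5     6     6     7
          4     1     1     2     2     4     4     6     6     9     9    12    12    16
          5     1     1     2     2     4     5     7     8    11    13    17    19    24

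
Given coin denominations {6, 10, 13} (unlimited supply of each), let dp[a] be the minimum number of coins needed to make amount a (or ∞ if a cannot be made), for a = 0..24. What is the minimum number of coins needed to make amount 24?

4

 a  0  1  2  3  4  5  6  7  8  9 10 11 12 13 14 15 16 17 18 19 20 21 22 23 24
dp  0  -  -  -  -  -  1  -  -  -  1  -  2  1  -  -  2  -  3  2  2  -  3  2  4
(- denotes ∞ / unreachable)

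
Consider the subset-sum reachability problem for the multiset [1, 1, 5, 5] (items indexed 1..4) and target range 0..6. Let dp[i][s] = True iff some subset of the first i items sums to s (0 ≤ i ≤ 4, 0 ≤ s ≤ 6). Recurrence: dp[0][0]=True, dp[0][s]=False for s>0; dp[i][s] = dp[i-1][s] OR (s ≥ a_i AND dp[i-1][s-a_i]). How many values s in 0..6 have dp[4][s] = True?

i\s   0   1   2   3   4   5   6
  0   T   F   F   F   F   F   F
  1   T   T   F   F   F   F   F
  2   T   T   T   F   F   F   F
  3   T   T   T   F   F   T   T
  4   T   T   T   F   F   T   T

5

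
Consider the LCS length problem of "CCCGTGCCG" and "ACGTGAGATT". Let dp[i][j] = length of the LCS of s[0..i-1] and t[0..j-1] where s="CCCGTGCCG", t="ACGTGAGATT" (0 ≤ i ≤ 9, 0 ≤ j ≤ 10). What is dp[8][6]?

   ''  A  C  G  T  G  A  G  A  T  T
''  0  0  0  0  0  0  0  0  0  0  0
 C  0  0  1  1  1  1  1  1  1  1  1
 C  0  0  1  1  1  1  1  1  1  1  1
 C  0  0  1  1  1  1  1  1  1  1  1
 G  0  0  1  2  2  2  2  2  2  2  2
 T  0  0  1  2  3  3  3  3  3  3  3
 G  0  0  1  2  3  4  4  4  4  4  4
 C  0  0  1  2  3  4  4  4  4  4  4
 C  0  0  1  2  3  4  4  4  4  4  4
 G  0  0  1  2  3  4  4  5  5  5  5

4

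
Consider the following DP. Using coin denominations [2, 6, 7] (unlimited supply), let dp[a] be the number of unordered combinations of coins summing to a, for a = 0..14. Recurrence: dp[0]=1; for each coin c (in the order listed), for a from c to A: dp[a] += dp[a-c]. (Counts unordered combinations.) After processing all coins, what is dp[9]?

after  coin     0     1     2     3     4     5     6     7     8     9    10    11    12    13    14
          2     1     0     1     0     1     0     1     0     1     0     1     0     1     0     1
          6     1     0     1     0     1     0     2     0     2     0     2     0     3     0     3
          7     1     0     1     0     1     0     2     1     2     1     2     1     3     2     4

1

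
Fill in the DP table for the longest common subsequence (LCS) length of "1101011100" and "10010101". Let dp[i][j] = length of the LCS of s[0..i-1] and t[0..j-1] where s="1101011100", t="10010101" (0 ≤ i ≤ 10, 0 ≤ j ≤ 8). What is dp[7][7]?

5

   ''  1  0  0  1  0  1  0  1
''  0  0  0  0  0  0  0  0  0
 1  0  1  1  1  1  1  1  1  1
 1  0  1  1  1  2  2  2  2  2
 0  0  1  2  2  2  3  3  3  3
 1  0  1  2  2  3  3  4  4  4
 0  0  1  2  3  3  4  4  5  5
 1  0  1  2  3  4  4  5  5  6
 1  0  1  2  3  4  4  5  5  6
 1  0  1  2  3  4  4  5  5  6
 0  0  1  2  3  4  5  5  6  6
 0  0  1  2  3  4  5  5  6  6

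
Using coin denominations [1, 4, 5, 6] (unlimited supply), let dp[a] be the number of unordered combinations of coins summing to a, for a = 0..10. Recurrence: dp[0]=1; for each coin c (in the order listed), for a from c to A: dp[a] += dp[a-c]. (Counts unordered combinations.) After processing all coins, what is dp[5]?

after  coin     0     1     2     3     4     5     6     7     8     9    10
          1     1     1     1     1     1     1     1     1     1     1     1
          4     1     1     1     1     2     2     2     2     3     3     3
          5     1     1     1     1     2     3     3     3     4     5     6
          6     1     1     1     1     2     3     4     4     5     6     8

3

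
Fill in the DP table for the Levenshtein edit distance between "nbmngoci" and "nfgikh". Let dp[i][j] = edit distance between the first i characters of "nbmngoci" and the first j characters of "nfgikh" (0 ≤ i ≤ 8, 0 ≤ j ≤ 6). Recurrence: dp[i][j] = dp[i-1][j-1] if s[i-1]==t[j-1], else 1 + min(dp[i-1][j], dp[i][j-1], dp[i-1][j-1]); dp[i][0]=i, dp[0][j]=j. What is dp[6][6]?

   ''  n  f  g  i  k  h
''  0  1  2  3  4  5  6
 n  1  0  1  2  3  4  5
 b  2  1  1  2  3  4  5
 m  3  2  2  2  3  4  5
 n  4  3  3  3  3  4  5
 g  5  4  4  3  4  4  5
 o  6  5  5  4  4  5  5
 c  7  6  6  5  5  5  6
 i  8  7  7  6  5  6  6

5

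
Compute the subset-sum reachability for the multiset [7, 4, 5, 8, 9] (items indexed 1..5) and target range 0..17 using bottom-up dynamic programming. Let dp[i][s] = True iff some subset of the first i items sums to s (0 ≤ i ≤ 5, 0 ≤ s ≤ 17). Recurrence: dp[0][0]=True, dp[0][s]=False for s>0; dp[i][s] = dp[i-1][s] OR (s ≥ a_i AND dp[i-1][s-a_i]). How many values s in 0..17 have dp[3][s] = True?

8

i\s   0   1   2   3   4   5   6   7   8   9  10  11  12  13  14  15  16  17
  0   T   F   F   F   F   F   F   F   F   F   F   F   F   F   F   F   F   F
  1   T   F   F   F   F   F   F   T   F   F   F   F   F   F   F   F   F   F
  2   T   F   F   F   T   F   F   T   F   F   F   T   F   F   F   F   F   F
  3   T   F   F   F   T   T   F   T   F   T   F   T   T   F   F   F   T   F
  4   T   F   F   F   T   T   F   T   T   T   F   T   T   T   F   T   T   T
  5   T   F   F   F   T   T   F   T   T   T   F   T   T   T   T   T   T   T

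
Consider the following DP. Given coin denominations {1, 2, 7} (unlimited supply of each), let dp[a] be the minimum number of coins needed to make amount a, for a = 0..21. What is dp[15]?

 a  0  1  2  3  4  5  6  7  8  9 10 11 12 13 14 15 16 17 18 19 20 21
dp  0  1  1  2  2  3  3  1  2  2  3  3  4  4  2  3  3  4  4  5  5  3

3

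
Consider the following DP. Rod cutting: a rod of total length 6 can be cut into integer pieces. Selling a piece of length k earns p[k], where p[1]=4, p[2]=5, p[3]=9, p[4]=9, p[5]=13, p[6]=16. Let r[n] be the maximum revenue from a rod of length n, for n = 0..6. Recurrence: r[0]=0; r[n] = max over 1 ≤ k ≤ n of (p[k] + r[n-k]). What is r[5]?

20

   n    0    1    2    3    4    5    6
r[n]    0    4    8   12   16   20   24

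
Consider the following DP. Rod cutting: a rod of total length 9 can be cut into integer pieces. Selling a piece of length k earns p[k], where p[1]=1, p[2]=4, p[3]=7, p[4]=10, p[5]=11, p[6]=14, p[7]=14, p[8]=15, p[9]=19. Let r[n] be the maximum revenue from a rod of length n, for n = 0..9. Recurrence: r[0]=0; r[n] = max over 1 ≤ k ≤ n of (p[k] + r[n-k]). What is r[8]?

   n    0    1    2    3    4    5    6    7    8    9
r[n]    0    1    4    7   10   11   14   17   20   21

20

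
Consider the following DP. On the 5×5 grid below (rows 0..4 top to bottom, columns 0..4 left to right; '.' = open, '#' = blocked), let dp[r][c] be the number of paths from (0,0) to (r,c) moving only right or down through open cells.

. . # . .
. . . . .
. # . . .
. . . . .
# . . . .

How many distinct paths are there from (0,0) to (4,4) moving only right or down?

r\c   0   1   2   3   4
  0   1   1   0   0   0
  1   1   2   2   2   2
  2   1   0   2   4   6
  3   1   1   3   7  13
  4   0   1   4  11  24

24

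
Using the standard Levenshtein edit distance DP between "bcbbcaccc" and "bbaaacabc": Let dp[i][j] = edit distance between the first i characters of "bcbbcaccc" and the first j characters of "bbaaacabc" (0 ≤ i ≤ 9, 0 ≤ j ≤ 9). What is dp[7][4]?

4

   ''  b  b  a  a  a  c  a  b  c
''  0  1  2  3  4  5  6  7  8  9
 b  1  0  1  2  3  4  5  6  7  8
 c  2  1  1  2  3  4  4  5  6  7
 b  3  2  1  2  3  4  5  5  5  6
 b  4  3  2  2  3  4  5  6  5  6
 c  5  4  3  3  3  4  4  5  6  5
 a  6  5  4  3  3  3  4  4  5  6
 c  7  6  5  4  4  4  3  4  5  5
 c  8  7  6  5  5  5  4  4  5  5
 c  9  8  7  6  6  6  5  5  5  5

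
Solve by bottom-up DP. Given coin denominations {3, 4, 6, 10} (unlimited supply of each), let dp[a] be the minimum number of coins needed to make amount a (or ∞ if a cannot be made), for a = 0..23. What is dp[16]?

 a  0  1  2  3  4  5  6  7  8  9 10 11 12 13 14 15 16 17 18 19 20 21 22 23
dp  0  -  -  1  1  -  1  2  2  2  1  3  2  2  2  3  2  3  3  3  2  4  3  3
(- denotes ∞ / unreachable)

2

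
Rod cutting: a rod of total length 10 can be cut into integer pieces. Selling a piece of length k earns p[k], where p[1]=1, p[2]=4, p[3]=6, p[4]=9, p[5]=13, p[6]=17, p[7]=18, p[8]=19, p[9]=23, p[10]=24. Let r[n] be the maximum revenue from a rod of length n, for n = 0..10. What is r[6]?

17

   n    0    1    2    3    4    5    6    7    8    9   10
r[n]    0    1    4    6    9   13   17   18   21   23   26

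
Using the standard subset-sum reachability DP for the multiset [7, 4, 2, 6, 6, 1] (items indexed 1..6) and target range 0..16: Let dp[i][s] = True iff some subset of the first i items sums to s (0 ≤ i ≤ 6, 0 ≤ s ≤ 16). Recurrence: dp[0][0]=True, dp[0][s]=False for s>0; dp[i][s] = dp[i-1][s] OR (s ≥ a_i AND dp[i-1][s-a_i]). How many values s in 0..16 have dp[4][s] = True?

i\s   0   1   2   3   4   5   6   7   8   9  10  11  12  13  14  15  16
  0   T   F   F   F   F   F   F   F   F   F   F   F   F   F   F   F   F
  1   T   F   F   F   F   F   F   T   F   F   F   F   F   F   F   F   F
  2   T   F   F   F   T   F   F   T   F   F   F   T   F   F   F   F   F
  3   T   F   T   F   T   F   T   T   F   T   F   T   F   T   F   F   F
  4   T   F   T   F   T   F   T   T   T   T   T   T   T   T   F   T   F
  5   T   F   T   F   T   F   T   T   T   T   T   T   T   T   T   T   T
  6   T   T   T   T   T   T   T   T   T   T   T   T   T   T   T   T   T

12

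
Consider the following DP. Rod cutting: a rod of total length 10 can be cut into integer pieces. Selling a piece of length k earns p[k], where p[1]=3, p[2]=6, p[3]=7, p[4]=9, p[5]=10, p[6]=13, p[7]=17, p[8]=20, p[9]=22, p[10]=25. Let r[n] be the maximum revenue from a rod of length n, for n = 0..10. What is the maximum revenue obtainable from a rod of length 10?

30

   n    0    1    2    3    4    5    6    7    8    9   10
r[n]    0    3    6    9   12   15   18   21   24   27   30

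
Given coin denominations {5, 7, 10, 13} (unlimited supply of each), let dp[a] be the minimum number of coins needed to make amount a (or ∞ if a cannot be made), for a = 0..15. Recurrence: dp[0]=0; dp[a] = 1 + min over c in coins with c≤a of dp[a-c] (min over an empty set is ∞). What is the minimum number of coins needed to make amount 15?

 a  0  1  2  3  4  5  6  7  8  9 10 11 12 13 14 15
dp  0  -  -  -  -  1  -  1  -  -  1  -  2  1  2  2
(- denotes ∞ / unreachable)

2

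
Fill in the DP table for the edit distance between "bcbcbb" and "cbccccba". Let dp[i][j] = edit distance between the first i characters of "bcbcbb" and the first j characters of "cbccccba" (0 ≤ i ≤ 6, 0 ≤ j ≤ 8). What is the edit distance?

   ''  c  b  c  c  c  c  b  a
''  0  1  2  3  4  5  6  7  8
 b  1  1  1  2  3  4  5  6  7
 c  2  1  2  1  2  3  4  5  6
 b  3  2  1  2  2  3  4  4  5
 c  4  3  2  1  2  2  3  4  5
 b  5  4  3  2  2  3  3  3  4
 b  6  5  4  3  3  3  4  3  4

4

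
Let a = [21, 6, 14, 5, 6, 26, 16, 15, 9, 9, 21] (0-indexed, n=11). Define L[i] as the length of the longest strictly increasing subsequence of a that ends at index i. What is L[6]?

   i    0    1    2    3    4    5    6    7    8    9   10
a[i]   21    6   14    5    6   26   16   15    9    9   21
L[i]    1    1    2    1    2    3    3    3    3    3    4

3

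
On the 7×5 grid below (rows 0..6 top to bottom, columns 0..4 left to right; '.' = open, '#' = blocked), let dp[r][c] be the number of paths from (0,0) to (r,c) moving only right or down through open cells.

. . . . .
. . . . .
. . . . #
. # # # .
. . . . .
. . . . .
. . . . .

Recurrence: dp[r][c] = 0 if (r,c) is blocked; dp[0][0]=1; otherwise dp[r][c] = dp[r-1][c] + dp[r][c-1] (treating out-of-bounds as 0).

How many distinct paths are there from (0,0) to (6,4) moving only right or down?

15

r\c   0   1   2   3   4
  0   1   1   1   1   1
  1   1   2   3   4   5
  2   1   3   6  10   0
  3   1   0   0   0   0
  4   1   1   1   1   1
  5   1   2   3   4   5
  6   1   3   6  10  15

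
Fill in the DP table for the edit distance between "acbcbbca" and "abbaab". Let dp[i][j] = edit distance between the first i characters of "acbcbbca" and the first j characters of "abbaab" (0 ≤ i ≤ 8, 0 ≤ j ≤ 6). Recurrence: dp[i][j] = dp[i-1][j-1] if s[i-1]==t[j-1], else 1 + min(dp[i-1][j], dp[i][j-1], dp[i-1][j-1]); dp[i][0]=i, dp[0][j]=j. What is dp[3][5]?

   ''  a  b  b  a  a  b
''  0  1  2  3  4  5  6
 a  1  0  1  2  3  4  5
 c  2  1  1  2  3  4  5
 b  3  2  1  1  2  3  4
 c  4  3  2  2  2  3  4
 b  5  4  3  2  3  3  3
 b  6  5  4  3  3  4  3
 c  7  6  5  4  4  4  4
 a  8  7  6  5  4  4  5

3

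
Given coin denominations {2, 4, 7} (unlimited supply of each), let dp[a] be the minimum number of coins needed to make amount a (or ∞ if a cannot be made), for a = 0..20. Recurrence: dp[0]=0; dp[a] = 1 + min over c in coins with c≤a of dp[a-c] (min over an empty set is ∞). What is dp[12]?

 a  0  1  2  3  4  5  6  7  8  9 10 11 12 13 14 15 16 17 18 19 20
dp  0  -  1  -  1  -  2  1  2  2  3  2  3  3  2  3  3  4  3  4  4
(- denotes ∞ / unreachable)

3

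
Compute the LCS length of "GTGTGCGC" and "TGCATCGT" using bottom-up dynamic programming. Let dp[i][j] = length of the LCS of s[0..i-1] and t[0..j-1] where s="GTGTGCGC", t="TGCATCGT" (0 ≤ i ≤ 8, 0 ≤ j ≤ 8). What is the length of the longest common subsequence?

   ''  T  G  C  A  T  C  G  T
''  0  0  0  0  0  0  0  0  0
 G  0  0  1  1  1  1  1  1  1
 T  0  1  1  1  1  2  2  2  2
 G  0  1  2  2  2  2  2  3  3
 T  0  1  2  2  2  3  3  3  4
 G  0  1  2  2  2  3  3  4  4
 C  0  1  2  3  3  3  4  4  4
 G  0  1  2  3  3  3  4  5  5
 C  0  1  2  3  3  3  4  5  5

5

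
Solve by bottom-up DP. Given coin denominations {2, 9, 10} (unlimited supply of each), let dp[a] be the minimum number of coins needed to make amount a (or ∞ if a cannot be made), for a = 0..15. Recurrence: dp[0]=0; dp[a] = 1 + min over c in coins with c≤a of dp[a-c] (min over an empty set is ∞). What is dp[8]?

 a  0  1  2  3  4  5  6  7  8  9 10 11 12 13 14 15
dp  0  -  1  -  2  -  3  -  4  1  1  2  2  3  3  4
(- denotes ∞ / unreachable)

4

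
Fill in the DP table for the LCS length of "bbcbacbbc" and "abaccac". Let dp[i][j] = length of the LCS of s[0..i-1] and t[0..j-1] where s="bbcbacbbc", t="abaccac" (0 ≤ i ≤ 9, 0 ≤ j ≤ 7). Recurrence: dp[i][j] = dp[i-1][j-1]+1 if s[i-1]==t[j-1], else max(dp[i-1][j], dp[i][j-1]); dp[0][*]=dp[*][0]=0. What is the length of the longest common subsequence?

4

   ''  a  b  a  c  c  a  c
''  0  0  0  0  0  0  0  0
 b  0  0  1  1  1  1  1  1
 b  0  0  1  1  1  1  1  1
 c  0  0  1  1  2  2  2  2
 b  0  0  1  1  2  2  2  2
 a  0  1  1  2  2  2  3  3
 c  0  1  1  2  3  3  3  4
 b  0  1  2  2  3  3  3  4
 b  0  1  2  2  3  3  3  4
 c  0  1  2  2  3  4  4  4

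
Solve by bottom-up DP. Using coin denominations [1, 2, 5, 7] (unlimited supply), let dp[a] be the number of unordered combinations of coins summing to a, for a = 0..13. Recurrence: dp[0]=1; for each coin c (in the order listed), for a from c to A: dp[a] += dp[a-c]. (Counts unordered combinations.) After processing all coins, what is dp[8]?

8

after  coin     0     1     2     3     4     5     6     7     8     9    10    11    12    13
          1     1     1     1     1     1     1     1     1     1     1     1     1     1     1
          2     1     1     2     2     3     3     4     4     5     5     6     6     7     7
          5     1     1     2     2     3     4     5     6     7     8    10    11    13    14
          7     1     1     2     2     3     4     5     7     8    10    12    14    17    19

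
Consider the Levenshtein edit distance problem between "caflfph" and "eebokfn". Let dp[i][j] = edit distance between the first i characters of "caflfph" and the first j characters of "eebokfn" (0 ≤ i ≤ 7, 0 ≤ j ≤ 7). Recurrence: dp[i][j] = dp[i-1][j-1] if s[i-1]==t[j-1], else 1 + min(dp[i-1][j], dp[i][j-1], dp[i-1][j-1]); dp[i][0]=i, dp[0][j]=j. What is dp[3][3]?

3

   ''  e  e  b  o  k  f  n
''  0  1  2  3  4  5  6  7
 c  1  1  2  3  4  5  6  7
 a  2  2  2  3  4  5  6  7
 f  3  3  3  3  4  5  5  6
 l  4  4  4  4  4  5  6  6
 f  5  5  5  5  5  5  5  6
 p  6  6  6  6  6  6  6  6
 h  7  7  7  7  7  7  7  7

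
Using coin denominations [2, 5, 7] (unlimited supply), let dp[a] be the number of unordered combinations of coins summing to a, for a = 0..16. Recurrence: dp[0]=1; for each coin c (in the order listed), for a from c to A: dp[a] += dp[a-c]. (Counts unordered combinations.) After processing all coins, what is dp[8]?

after  coin     0     1     2     3     4     5     6     7     8     9    10    11    12    13    14    15    16
          2     1     0     1     0     1     0     1     0     1     0     1     0     1     0     1     0     1
          5     1     0     1     0     1     1     1     1     1     1     2     1     2     1     2     2     2
          7     1     0     1     0     1     1     1     2     1     2     2     2     3     2     4     3     4

1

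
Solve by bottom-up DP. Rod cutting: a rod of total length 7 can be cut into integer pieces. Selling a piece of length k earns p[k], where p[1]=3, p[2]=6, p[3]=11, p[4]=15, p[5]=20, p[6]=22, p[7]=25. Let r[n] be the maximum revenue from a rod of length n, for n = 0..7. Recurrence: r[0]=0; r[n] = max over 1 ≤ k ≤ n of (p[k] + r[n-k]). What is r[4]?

15

   n    0    1    2    3    4    5    6    7
r[n]    0    3    6   11   15   20   23   26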